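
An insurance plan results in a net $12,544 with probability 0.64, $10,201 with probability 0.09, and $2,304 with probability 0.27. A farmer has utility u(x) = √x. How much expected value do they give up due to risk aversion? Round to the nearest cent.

$783.02

E[u] = 0.64·√12544 + 0.09·√10201 + 0.27·√2304 = 0.64·112 + 0.09·101 + 0.27·48 = 93.73
CE = (93.73)² = 8785.3129
Risk premium = EV − CE = 9568.33 − 8785.3129 = 783.0171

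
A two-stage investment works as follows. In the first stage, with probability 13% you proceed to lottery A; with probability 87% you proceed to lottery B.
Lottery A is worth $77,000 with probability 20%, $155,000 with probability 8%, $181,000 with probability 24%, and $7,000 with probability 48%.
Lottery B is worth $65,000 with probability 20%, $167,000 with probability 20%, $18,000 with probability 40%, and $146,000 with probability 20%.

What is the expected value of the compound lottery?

EV(A) = 0.2 × 77000 + 0.08 × 155000 + 0.24 × 181000 + 0.48 × 7000 = 15400 + 12400 + 43440 + 3360 = 74600
EV(B) = 0.2 × 65000 + 0.2 × 167000 + 0.4 × 18000 + 0.2 × 146000 = 13000 + 33400 + 7200 + 29200 = 82800
Overall = 0.13 × 74600 + 0.87 × 82800 = 9698 + 72036 = 81734

$81,734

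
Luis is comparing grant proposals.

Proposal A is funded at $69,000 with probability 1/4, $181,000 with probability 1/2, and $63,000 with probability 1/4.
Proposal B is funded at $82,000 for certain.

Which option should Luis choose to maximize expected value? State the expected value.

Proposal A = 1/4 × 69000 + 1/2 × 181000 + 1/4 × 63000 = 17250 + 90500 + 15750 = 123500
Proposal B: 82000 (certain)

Proposal A ($123,500)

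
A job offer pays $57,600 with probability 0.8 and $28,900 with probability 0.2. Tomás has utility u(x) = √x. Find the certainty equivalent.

$51,076

E[u] = 0.8·√57600 + 0.2·√28900 = 0.8·240 + 0.2·170 = 226
CE = (226)² = 51076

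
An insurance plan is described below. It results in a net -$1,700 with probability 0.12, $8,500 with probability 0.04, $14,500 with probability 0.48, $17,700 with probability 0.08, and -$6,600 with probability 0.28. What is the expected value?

$6,664

EV = 0.12 × (-1700) + 0.04 × 8500 + 0.48 × 14500 + 0.08 × 17700 + 0.28 × (-6600) = -204 + 340 + 6960 + 1416 − 1848 = 6664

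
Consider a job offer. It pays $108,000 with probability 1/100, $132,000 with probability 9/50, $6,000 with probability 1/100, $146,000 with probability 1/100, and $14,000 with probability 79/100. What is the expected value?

$37,420

EV = 1/100 × 108000 + 9/50 × 132000 + 1/100 × 6000 + 1/100 × 146000 + 79/100 × 14000 = 1080 + 23760 + 60 + 1460 + 11060 = 37420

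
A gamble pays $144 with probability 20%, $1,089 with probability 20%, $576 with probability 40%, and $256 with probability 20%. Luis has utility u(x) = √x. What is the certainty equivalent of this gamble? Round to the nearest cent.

E[u] = 0.2·√144 + 0.2·√1089 + 0.4·√576 + 0.2·√256 = 0.2·12 + 0.2·33 + 0.4·24 + 0.2·16 = 21.8
CE = (21.8)² = 475.24

$475.24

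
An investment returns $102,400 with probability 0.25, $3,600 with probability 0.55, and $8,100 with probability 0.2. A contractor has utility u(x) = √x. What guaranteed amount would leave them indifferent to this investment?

$17,161

E[u] = 0.25·√102400 + 0.55·√3600 + 0.2·√8100 = 0.25·320 + 0.55·60 + 0.2·90 = 131
CE = (131)² = 17161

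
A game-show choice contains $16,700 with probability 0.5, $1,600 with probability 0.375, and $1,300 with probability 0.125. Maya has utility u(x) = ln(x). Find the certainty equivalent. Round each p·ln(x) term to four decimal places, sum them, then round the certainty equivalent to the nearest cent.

$5,037.17

E[u] = 0.5·ln(16700) + 0.375·ln(1600) + 0.125·ln(1300) = 4.8616 + 2.7667 + 0.8963 = 8.5246
CE = e^8.5246 ≈ 5037.17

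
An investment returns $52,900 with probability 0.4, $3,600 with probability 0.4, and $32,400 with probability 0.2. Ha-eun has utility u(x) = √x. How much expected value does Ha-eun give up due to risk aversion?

E[u] = 0.4·√52900 + 0.4·√3600 + 0.2·√32400 = 0.4·230 + 0.4·60 + 0.2·180 = 152
CE = (152)² = 23104
Risk premium = EV − CE = 29080 − 23104 = 5976

$5,976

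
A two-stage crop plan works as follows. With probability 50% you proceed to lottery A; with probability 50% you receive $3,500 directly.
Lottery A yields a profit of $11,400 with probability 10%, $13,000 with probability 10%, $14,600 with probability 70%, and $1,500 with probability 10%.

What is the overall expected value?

$8,155

EV(A) = 0.1 × 11400 + 0.1 × 13000 + 0.7 × 14600 + 0.1 × 1500 = 1140 + 1300 + 10220 + 150 = 12810
Branch B: 3500 (certain)
Overall = 0.5 × 12810 + 0.5 × 3500 = 6405 + 1750 = 8155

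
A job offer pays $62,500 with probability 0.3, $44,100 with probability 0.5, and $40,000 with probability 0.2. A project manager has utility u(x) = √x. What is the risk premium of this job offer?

E[u] = 0.3·√62500 + 0.5·√44100 + 0.2·√40000 = 0.3·250 + 0.5·210 + 0.2·200 = 220
CE = (220)² = 48400
Risk premium = EV − CE = 48800 − 48400 = 400

$400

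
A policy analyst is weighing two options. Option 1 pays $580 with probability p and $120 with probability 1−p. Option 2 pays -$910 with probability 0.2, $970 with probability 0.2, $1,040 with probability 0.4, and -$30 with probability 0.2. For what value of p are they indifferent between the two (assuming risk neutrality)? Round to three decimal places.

EV(Option 2) = 0.2 × (-910) + 0.2 × 970 + 0.4 × 1040 + 0.2 × (-30) = -182 + 194 + 416 − 6 = 422
p·580 + (1−p)·120 = 422
460p + 120 = 422
p = (422 − 120) / 460

p = 0.657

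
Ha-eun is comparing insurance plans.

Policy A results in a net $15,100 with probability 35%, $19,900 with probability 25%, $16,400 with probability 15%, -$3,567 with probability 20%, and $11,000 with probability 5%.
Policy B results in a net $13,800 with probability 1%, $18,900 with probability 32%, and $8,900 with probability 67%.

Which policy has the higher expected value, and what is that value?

Policy A = 0.35 × 15100 + 0.25 × 19900 + 0.15 × 16400 + 0.2 × (-3567) + 0.05 × 11000 = 5285 + 4975 + 2460 − 713.4 + 550 = 12556.6
Policy B = 0.01 × 13800 + 0.32 × 18900 + 0.67 × 8900 = 138 + 6048 + 5963 = 12149

Policy A ($12,556.60)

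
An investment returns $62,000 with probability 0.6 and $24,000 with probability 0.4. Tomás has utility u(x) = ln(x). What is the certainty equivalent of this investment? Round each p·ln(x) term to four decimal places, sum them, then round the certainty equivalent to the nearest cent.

E[u] = 0.6·ln(62000) + 0.4·ln(24000) = 6.6209 + 4.0343 = 10.6552
CE = e^10.6552 ≈ 42412.57

$42,412.57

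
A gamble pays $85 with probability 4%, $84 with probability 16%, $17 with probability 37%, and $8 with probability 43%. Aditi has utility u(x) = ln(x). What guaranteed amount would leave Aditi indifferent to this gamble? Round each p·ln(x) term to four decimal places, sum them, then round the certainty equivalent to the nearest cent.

$16.93

E[u] = 0.04·ln(85) + 0.16·ln(84) + 0.37·ln(17) + 0.43·ln(8) = 0.1777 + 0.7089 + 1.0483 + 0.8942 = 2.8291
CE = e^2.8291 ≈ 16.93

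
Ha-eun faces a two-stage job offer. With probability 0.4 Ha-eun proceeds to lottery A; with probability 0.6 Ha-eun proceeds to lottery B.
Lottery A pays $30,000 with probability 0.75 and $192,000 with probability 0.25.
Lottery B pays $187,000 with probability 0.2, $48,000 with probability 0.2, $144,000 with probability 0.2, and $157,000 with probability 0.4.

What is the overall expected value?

EV(A) = 0.75 × 30000 + 0.25 × 192000 = 22500 + 48000 = 70500
EV(B) = 0.2 × 187000 + 0.2 × 48000 + 0.2 × 144000 + 0.4 × 157000 = 37400 + 9600 + 28800 + 62800 = 138600
Overall = 0.4 × 70500 + 0.6 × 138600 = 28200 + 83160 = 111360

$111,360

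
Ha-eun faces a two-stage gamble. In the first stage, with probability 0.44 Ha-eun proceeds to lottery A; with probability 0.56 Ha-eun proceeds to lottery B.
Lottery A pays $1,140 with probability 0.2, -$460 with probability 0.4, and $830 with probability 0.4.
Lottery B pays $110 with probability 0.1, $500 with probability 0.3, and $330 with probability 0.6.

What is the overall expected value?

$366.48

EV(A) = 0.2 × 1140 + 0.4 × (-460) + 0.4 × 830 = 228 − 184 + 332 = 376
EV(B) = 0.1 × 110 + 0.3 × 500 + 0.6 × 330 = 11 + 150 + 198 = 359
Overall = 0.44 × 376 + 0.56 × 359 = 165.44 + 201.04 = 366.48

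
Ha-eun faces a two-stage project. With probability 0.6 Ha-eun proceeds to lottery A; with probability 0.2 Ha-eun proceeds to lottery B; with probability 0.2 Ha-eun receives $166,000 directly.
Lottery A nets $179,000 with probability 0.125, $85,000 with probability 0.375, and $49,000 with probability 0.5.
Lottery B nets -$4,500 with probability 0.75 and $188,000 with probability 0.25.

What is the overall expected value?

$89,175

EV(A) = 0.125 × 179000 + 0.375 × 85000 + 0.5 × 49000 = 22375 + 31875 + 24500 = 78750
EV(B) = 0.75 × (-4500) + 0.25 × 188000 = -3375 + 47000 = 43625
Branch C: 166000 (certain)
Overall = 0.6 × 78750 + 0.2 × 43625 + 0.2 × 166000 = 47250 + 8725 + 33200 = 89175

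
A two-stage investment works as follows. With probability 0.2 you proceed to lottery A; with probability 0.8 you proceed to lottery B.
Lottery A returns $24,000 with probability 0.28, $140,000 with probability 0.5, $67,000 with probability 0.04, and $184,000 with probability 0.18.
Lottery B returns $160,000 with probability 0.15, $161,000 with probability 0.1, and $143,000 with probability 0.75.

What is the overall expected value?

EV(A) = 0.28 × 24000 + 0.5 × 140000 + 0.04 × 67000 + 0.18 × 184000 = 6720 + 70000 + 2680 + 33120 = 112520
EV(B) = 0.15 × 160000 + 0.1 × 161000 + 0.75 × 143000 = 24000 + 16100 + 107250 = 147350
Overall = 0.2 × 112520 + 0.8 × 147350 = 22504 + 117880 = 140384

$140,384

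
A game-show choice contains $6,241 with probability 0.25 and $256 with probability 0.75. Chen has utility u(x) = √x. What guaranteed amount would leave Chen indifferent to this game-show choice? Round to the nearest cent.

$1,008.06

E[u] = 0.25·√6241 + 0.75·√256 = 0.25·79 + 0.75·16 = 31.75
CE = (31.75)² = 1008.0625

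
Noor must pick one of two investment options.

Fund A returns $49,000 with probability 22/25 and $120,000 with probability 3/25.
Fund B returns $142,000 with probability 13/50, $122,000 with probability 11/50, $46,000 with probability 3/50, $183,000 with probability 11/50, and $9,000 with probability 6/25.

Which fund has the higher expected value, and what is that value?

Fund A = 22/25 × 49000 + 3/25 × 120000 = 43120 + 14400 = 57520
Fund B = 13/50 × 142000 + 11/50 × 122000 + 3/50 × 46000 + 11/50 × 183000 + 6/25 × 9000 = 36920 + 26840 + 2760 + 40260 + 2160 = 108940

Fund B ($108,940)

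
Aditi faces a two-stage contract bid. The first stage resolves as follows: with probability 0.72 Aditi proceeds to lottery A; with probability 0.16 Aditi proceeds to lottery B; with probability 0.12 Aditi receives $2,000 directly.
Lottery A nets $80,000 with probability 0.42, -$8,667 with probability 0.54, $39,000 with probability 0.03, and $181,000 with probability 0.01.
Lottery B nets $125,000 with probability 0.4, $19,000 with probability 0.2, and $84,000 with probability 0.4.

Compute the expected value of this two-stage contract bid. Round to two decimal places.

EV(A) = 0.42 × 80000 + 0.54 × (-8667) + 0.03 × 39000 + 0.01 × 181000 = 33600 − 4680.18 + 1170 + 1810 = 31899.82
EV(B) = 0.4 × 125000 + 0.2 × 19000 + 0.4 × 84000 = 50000 + 3800 + 33600 = 87400
Branch C: 2000 (certain)
Overall = 0.72 × 31899.82 + 0.16 × 87400 + 0.12 × 2000 = 22967.8704 + 13984 + 240 = 37191.8704

$37,191.87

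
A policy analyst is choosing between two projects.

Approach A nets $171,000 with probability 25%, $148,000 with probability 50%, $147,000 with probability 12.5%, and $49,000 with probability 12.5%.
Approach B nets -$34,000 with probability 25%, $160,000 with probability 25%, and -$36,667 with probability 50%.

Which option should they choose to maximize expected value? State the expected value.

Approach A ($141,250)

Approach A = 0.25 × 171000 + 0.5 × 148000 + 0.125 × 147000 + 0.125 × 49000 = 42750 + 74000 + 18375 + 6125 = 141250
Approach B = 0.25 × (-34000) + 0.25 × 160000 + 0.5 × (-36667) = -8500 + 40000 − 18333.5 = 13166.5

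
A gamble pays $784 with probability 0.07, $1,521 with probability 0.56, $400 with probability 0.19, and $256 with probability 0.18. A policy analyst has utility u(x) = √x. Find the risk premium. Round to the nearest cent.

$99.69

E[u] = 0.07·√784 + 0.56·√1521 + 0.19·√400 + 0.18·√256 = 0.07·28 + 0.56·39 + 0.19·20 + 0.18·16 = 30.48
CE = (30.48)² = 929.0304
Risk premium = EV − CE = 1028.72 − 929.0304 = 99.6896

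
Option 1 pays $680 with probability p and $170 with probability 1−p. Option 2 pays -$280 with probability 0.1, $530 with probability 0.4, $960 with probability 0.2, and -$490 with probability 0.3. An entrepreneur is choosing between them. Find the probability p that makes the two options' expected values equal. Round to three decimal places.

p = 0.116

EV(Option 2) = 0.1 × (-280) + 0.4 × 530 + 0.2 × 960 + 0.3 × (-490) = -28 + 212 + 192 − 147 = 229
p·680 + (1−p)·170 = 229
510p + 170 = 229
p = (229 − 170) / 510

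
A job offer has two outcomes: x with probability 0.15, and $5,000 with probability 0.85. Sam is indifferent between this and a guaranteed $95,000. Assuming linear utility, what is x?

0.15·x + 0.85·5000 = 95000
0.15·x = 95000 − 4250 = 90750
x = 90750 / 0.15 = 605000

x = $605,000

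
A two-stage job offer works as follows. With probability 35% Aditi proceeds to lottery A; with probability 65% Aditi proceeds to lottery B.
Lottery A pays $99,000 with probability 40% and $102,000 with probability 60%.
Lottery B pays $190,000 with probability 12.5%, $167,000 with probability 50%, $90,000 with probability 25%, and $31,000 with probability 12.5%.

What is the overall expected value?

$122,136.25

EV(A) = 0.4 × 99000 + 0.6 × 102000 = 39600 + 61200 = 100800
EV(B) = 0.125 × 190000 + 0.5 × 167000 + 0.25 × 90000 + 0.125 × 31000 = 23750 + 83500 + 22500 + 3875 = 133625
Overall = 0.35 × 100800 + 0.65 × 133625 = 35280 + 86856.25 = 122136.25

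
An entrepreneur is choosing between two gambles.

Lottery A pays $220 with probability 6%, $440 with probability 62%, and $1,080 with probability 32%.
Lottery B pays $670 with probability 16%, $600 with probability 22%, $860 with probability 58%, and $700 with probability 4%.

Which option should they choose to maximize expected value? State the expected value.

Lottery B ($766)

Lottery A = 0.06 × 220 + 0.62 × 440 + 0.32 × 1080 = 13.2 + 272.8 + 345.6 = 631.6
Lottery B = 0.16 × 670 + 0.22 × 600 + 0.58 × 860 + 0.04 × 700 = 107.2 + 132 + 498.8 + 28 = 766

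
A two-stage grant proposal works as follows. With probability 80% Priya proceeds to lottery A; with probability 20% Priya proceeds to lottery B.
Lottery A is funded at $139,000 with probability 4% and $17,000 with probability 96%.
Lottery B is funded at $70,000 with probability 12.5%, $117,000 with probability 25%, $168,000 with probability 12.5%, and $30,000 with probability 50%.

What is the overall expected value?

EV(A) = 0.04 × 139000 + 0.96 × 17000 = 5560 + 16320 = 21880
EV(B) = 0.125 × 70000 + 0.25 × 117000 + 0.125 × 168000 + 0.5 × 30000 = 8750 + 29250 + 21000 + 15000 = 74000
Overall = 0.8 × 21880 + 0.2 × 74000 = 17504 + 14800 = 32304

$32,304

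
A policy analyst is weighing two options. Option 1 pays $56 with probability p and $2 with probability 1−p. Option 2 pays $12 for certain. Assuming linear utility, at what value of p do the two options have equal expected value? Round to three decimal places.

p·56 + (1−p)·2 = 12
54p + 2 = 12
p = (12 − 2) / 54

p = 0.185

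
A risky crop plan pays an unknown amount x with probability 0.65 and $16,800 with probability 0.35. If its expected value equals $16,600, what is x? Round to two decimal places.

0.65·x + 0.35·16800 = 16600
0.65·x = 16600 − 5880 = 10720
x = 10720 / 0.65 = 16492.3077

x = $16,492.31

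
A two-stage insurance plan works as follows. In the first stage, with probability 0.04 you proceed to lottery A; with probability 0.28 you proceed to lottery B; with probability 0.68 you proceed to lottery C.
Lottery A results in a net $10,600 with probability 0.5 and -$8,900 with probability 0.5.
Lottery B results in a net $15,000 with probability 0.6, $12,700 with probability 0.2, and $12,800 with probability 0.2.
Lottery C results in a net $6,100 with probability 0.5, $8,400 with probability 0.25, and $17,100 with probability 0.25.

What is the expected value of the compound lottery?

EV(A) = 0.5 × 10600 + 0.5 × (-8900) = 5300 − 4450 = 850
EV(B) = 0.6 × 15000 + 0.2 × 12700 + 0.2 × 12800 = 9000 + 2540 + 2560 = 14100
EV(C) = 0.5 × 6100 + 0.25 × 8400 + 0.25 × 17100 = 3050 + 2100 + 4275 = 9425
Overall = 0.04 × 850 + 0.28 × 14100 + 0.68 × 9425 = 34 + 3948 + 6409 = 10391

$10,391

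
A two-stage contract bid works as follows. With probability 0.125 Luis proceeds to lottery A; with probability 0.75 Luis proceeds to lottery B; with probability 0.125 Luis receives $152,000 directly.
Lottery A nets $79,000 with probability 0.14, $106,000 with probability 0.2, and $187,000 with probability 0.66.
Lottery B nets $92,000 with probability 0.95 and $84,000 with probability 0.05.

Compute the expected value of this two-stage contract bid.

$107,160

EV(A) = 0.14 × 79000 + 0.2 × 106000 + 0.66 × 187000 = 11060 + 21200 + 123420 = 155680
EV(B) = 0.95 × 92000 + 0.05 × 84000 = 87400 + 4200 = 91600
Branch C: 152000 (certain)
Overall = 0.125 × 155680 + 0.75 × 91600 + 0.125 × 152000 = 19460 + 68700 + 19000 = 107160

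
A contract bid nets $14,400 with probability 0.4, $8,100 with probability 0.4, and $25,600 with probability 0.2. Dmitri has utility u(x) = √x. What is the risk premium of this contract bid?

$664

E[u] = 0.4·√14400 + 0.4·√8100 + 0.2·√25600 = 0.4·120 + 0.4·90 + 0.2·160 = 116
CE = (116)² = 13456
Risk premium = EV − CE = 14120 − 13456 = 664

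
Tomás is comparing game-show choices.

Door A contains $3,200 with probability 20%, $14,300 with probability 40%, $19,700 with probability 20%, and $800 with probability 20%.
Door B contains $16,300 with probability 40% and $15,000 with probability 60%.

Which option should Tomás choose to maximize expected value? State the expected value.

Door A = 0.2 × 3200 + 0.4 × 14300 + 0.2 × 19700 + 0.2 × 800 = 640 + 5720 + 3940 + 160 = 10460
Door B = 0.4 × 16300 + 0.6 × 15000 = 6520 + 9000 = 15520

Door B ($15,520)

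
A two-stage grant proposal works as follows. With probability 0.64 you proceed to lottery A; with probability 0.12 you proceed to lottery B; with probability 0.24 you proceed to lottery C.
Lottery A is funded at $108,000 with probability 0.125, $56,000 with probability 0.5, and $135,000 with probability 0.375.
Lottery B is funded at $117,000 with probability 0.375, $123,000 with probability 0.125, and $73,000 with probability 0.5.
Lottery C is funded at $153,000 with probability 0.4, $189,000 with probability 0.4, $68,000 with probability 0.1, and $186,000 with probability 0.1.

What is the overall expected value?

$109,378

EV(A) = 0.125 × 108000 + 0.5 × 56000 + 0.375 × 135000 = 13500 + 28000 + 50625 = 92125
EV(B) = 0.375 × 117000 + 0.125 × 123000 + 0.5 × 73000 = 43875 + 15375 + 36500 = 95750
EV(C) = 0.4 × 153000 + 0.4 × 189000 + 0.1 × 68000 + 0.1 × 186000 = 61200 + 75600 + 6800 + 18600 = 162200
Overall = 0.64 × 92125 + 0.12 × 95750 + 0.24 × 162200 = 58960 + 11490 + 38928 = 109378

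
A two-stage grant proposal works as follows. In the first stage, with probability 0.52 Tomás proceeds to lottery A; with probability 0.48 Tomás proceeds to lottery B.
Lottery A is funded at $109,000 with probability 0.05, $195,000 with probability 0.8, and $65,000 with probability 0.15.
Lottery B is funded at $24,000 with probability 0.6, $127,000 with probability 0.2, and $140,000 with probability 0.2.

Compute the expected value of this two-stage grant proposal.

$121,568

EV(A) = 0.05 × 109000 + 0.8 × 195000 + 0.15 × 65000 = 5450 + 156000 + 9750 = 171200
EV(B) = 0.6 × 24000 + 0.2 × 127000 + 0.2 × 140000 = 14400 + 25400 + 28000 = 67800
Overall = 0.52 × 171200 + 0.48 × 67800 = 89024 + 32544 = 121568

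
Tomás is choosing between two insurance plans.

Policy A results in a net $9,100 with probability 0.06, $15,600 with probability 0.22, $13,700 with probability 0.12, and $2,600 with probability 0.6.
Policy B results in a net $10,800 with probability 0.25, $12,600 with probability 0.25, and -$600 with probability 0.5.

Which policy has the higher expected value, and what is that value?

Policy A = 0.06 × 9100 + 0.22 × 15600 + 0.12 × 13700 + 0.6 × 2600 = 546 + 3432 + 1644 + 1560 = 7182
Policy B = 0.25 × 10800 + 0.25 × 12600 + 0.5 × (-600) = 2700 + 3150 − 300 = 5550

Policy A ($7,182)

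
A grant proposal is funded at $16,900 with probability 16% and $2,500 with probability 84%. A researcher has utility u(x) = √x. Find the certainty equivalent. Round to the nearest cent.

E[u] = 0.16·√16900 + 0.84·√2500 = 0.16·130 + 0.84·50 = 62.8
CE = (62.8)² = 3943.84

$3,943.84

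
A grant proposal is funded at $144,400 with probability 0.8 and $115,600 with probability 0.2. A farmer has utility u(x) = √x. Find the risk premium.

$256

E[u] = 0.8·√144400 + 0.2·√115600 = 0.8·380 + 0.2·340 = 372
CE = (372)² = 138384
Risk premium = EV − CE = 138640 − 138384 = 256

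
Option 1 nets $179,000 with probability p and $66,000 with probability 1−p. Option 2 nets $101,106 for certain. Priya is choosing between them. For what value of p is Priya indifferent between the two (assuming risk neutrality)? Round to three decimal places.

p = 0.311

p·179000 + (1−p)·66000 = 101106
113000p + 66000 = 101106
p = (101106 − 66000) / 113000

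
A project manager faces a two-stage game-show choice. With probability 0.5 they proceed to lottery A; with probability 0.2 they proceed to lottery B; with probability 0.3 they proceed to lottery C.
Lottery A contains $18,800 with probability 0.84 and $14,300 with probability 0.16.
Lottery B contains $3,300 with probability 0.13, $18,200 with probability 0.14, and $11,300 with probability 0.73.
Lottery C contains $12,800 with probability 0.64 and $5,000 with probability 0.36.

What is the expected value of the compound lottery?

EV(A) = 0.84 × 18800 + 0.16 × 14300 = 15792 + 2288 = 18080
EV(B) = 0.13 × 3300 + 0.14 × 18200 + 0.73 × 11300 = 429 + 2548 + 8249 = 11226
EV(C) = 0.64 × 12800 + 0.36 × 5000 = 8192 + 1800 = 9992
Overall = 0.5 × 18080 + 0.2 × 11226 + 0.3 × 9992 = 9040 + 2245.2 + 2997.6 = 14282.8

$14,282.80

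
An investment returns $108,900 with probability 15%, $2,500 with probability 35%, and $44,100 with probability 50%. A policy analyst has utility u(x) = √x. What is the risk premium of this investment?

$9,676

E[u] = 0.15·√108900 + 0.35·√2500 + 0.5·√44100 = 0.15·330 + 0.35·50 + 0.5·210 = 172
CE = (172)² = 29584
Risk premium = EV − CE = 39260 − 29584 = 9676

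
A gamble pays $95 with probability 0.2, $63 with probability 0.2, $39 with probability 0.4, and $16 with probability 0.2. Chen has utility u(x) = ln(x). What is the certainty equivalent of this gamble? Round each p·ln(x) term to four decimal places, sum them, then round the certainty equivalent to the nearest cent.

E[u] = 0.2·ln(95) + 0.2·ln(63) + 0.4·ln(39) + 0.2·ln(16) = 0.9108 + 0.8286 + 1.4654 + 0.5545 = 3.7593
CE = e^3.7593 ≈ 42.92

$42.92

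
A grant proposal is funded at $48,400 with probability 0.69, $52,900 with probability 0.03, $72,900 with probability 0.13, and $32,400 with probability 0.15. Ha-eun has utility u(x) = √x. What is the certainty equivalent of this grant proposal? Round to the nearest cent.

$48,752.64

E[u] = 0.69·√48400 + 0.03·√52900 + 0.13·√72900 + 0.15·√32400 = 0.69·220 + 0.03·230 + 0.13·270 + 0.15·180 = 220.8
CE = (220.8)² = 48752.64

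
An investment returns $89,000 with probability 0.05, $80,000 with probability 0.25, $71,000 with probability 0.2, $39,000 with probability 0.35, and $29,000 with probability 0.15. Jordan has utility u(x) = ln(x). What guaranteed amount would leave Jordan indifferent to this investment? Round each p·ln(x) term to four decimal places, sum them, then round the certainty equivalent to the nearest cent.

$52,449.18

E[u] = 0.05·ln(89000) + 0.25·ln(80000) + 0.2·ln(71000) + 0.35·ln(39000) + 0.15·ln(29000) = 0.5698 + 2.8224 + 2.2341 + 3.7000 + 1.5413 = 10.8676
CE = e^10.8676 ≈ 52449.18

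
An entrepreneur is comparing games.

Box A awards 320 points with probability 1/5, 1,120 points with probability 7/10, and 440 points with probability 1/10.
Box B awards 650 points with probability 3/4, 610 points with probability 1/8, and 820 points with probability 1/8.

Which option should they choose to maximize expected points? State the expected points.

Box A = 1/5 × 320 + 7/10 × 1120 + 1/10 × 440 = 64 + 784 + 44 = 892
Box B = 3/4 × 650 + 1/8 × 610 + 1/8 × 820 = 487.5 + 76.25 + 102.5 = 666.25

Box A (892 points)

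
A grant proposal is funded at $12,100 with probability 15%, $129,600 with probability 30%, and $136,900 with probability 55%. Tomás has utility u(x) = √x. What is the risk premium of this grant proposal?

$8,406

E[u] = 0.15·√12100 + 0.3·√129600 + 0.55·√136900 = 0.15·110 + 0.3·360 + 0.55·370 = 328
CE = (328)² = 107584
Risk premium = EV − CE = 115990 − 107584 = 8406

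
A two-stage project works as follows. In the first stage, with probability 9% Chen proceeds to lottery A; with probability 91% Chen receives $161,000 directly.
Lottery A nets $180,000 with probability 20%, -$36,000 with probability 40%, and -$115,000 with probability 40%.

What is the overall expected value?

EV(A) = 0.2 × 180000 + 0.4 × (-36000) + 0.4 × (-115000) = 36000 − 14400 − 46000 = -24400
Branch B: 161000 (certain)
Overall = 0.09 × (-24400) + 0.91 × 161000 = -2196 + 146510 = 144314

$144,314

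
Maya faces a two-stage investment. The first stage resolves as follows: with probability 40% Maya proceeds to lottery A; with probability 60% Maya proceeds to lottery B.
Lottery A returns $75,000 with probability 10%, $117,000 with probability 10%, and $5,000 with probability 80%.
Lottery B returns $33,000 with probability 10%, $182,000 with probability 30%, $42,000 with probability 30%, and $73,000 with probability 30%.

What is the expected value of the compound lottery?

EV(A) = 0.1 × 75000 + 0.1 × 117000 + 0.8 × 5000 = 7500 + 11700 + 4000 = 23200
EV(B) = 0.1 × 33000 + 0.3 × 182000 + 0.3 × 42000 + 0.3 × 73000 = 3300 + 54600 + 12600 + 21900 = 92400
Overall = 0.4 × 23200 + 0.6 × 92400 = 9280 + 55440 = 64720

$64,720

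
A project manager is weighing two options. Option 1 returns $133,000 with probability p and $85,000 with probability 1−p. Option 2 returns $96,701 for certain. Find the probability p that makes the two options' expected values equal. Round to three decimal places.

p·133000 + (1−p)·85000 = 96701
48000p + 85000 = 96701
p = (96701 − 85000) / 48000

p = 0.244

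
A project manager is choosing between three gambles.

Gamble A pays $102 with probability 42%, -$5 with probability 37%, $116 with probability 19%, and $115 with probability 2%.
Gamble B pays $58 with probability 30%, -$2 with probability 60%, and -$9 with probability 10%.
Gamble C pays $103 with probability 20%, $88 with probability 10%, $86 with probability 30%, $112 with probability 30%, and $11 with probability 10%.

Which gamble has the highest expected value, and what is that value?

Gamble A = 0.42 × 102 + 0.37 × (-5) + 0.19 × 116 + 0.02 × 115 = 42.84 − 1.85 + 22.04 + 2.3 = 65.33
Gamble B = 0.3 × 58 + 0.6 × (-2) + 0.1 × (-9) = 17.4 − 1.2 − 0.9 = 15.3
Gamble C = 0.2 × 103 + 0.1 × 88 + 0.3 × 86 + 0.3 × 112 + 0.1 × 11 = 20.6 + 8.8 + 25.8 + 33.6 + 1.1 = 89.9

Gamble C ($89.90)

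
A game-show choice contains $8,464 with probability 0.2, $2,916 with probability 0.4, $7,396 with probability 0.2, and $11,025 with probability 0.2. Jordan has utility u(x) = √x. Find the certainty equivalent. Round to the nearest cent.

E[u] = 0.2·√8464 + 0.4·√2916 + 0.2·√7396 + 0.2·√11025 = 0.2·92 + 0.4·54 + 0.2·86 + 0.2·105 = 78.2
CE = (78.2)² = 6115.24

$6,115.24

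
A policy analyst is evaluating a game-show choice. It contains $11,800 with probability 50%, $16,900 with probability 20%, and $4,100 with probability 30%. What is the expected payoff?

$10,510

EV = 0.5 × 11800 + 0.2 × 16900 + 0.3 × 4100 = 5900 + 3380 + 1230 = 10510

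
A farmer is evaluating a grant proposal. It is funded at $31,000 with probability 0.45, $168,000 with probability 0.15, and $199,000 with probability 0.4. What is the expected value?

EV = 0.45 × 31000 + 0.15 × 168000 + 0.4 × 199000 = 13950 + 25200 + 79600 = 118750

$118,750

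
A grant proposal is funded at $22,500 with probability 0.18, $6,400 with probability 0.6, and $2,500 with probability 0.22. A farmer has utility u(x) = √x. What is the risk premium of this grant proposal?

$1,044

E[u] = 0.18·√22500 + 0.6·√6400 + 0.22·√2500 = 0.18·150 + 0.6·80 + 0.22·50 = 86
CE = (86)² = 7396
Risk premium = EV − CE = 8440 − 7396 = 1044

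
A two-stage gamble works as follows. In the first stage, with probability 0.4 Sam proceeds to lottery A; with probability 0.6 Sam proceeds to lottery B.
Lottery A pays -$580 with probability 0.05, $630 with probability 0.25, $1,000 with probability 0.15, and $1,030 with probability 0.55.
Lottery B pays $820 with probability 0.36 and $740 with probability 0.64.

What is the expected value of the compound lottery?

EV(A) = 0.05 × (-580) + 0.25 × 630 + 0.15 × 1000 + 0.55 × 1030 = -29 + 157.5 + 150 + 566.5 = 845
EV(B) = 0.36 × 820 + 0.64 × 740 = 295.2 + 473.6 = 768.8
Overall = 0.4 × 845 + 0.6 × 768.8 = 338 + 461.28 = 799.28

$799.28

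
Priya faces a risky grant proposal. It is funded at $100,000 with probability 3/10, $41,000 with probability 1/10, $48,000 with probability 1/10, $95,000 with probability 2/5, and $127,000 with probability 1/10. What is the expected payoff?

EV = 3/10 × 100000 + 1/10 × 41000 + 1/10 × 48000 + 2/5 × 95000 + 1/10 × 127000 = 30000 + 4100 + 4800 + 38000 + 12700 = 89600

$89,600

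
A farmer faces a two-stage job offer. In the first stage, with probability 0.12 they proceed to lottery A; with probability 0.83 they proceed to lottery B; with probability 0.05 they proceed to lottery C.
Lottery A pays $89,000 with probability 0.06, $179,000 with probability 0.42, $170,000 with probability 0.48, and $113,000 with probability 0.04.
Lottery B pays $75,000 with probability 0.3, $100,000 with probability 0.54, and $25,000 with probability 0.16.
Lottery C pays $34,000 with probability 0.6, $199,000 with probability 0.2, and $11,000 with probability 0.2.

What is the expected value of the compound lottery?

$89,931.80

EV(A) = 0.06 × 89000 + 0.42 × 179000 + 0.48 × 170000 + 0.04 × 113000 = 5340 + 75180 + 81600 + 4520 = 166640
EV(B) = 0.3 × 75000 + 0.54 × 100000 + 0.16 × 25000 = 22500 + 54000 + 4000 = 80500
EV(C) = 0.6 × 34000 + 0.2 × 199000 + 0.2 × 11000 = 20400 + 39800 + 2200 = 62400
Overall = 0.12 × 166640 + 0.83 × 80500 + 0.05 × 62400 = 19996.8 + 66815 + 3120 = 89931.8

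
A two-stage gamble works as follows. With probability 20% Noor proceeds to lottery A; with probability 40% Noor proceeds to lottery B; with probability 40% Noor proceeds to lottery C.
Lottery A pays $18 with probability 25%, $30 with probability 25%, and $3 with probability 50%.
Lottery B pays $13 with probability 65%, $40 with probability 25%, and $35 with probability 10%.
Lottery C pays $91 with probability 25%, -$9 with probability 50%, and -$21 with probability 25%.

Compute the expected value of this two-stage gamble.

$16.68

EV(A) = 0.25 × 18 + 0.25 × 30 + 0.5 × 3 = 4.5 + 7.5 + 1.5 = 13.5
EV(B) = 0.65 × 13 + 0.25 × 40 + 0.1 × 35 = 8.45 + 10 + 3.5 = 21.95
EV(C) = 0.25 × 91 + 0.5 × (-9) + 0.25 × (-21) = 22.75 − 4.5 − 5.25 = 13
Overall = 0.2 × 13.5 + 0.4 × 21.95 + 0.4 × 13 = 2.7 + 8.78 + 5.2 = 16.68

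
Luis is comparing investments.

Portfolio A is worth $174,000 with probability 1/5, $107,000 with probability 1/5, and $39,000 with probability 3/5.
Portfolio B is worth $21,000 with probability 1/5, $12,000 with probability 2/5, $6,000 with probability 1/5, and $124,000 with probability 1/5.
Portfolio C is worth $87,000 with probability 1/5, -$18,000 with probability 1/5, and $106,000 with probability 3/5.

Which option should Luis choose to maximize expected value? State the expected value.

Portfolio A = 1/5 × 174000 + 1/5 × 107000 + 3/5 × 39000 = 34800 + 21400 + 23400 = 79600
Portfolio B = 1/5 × 21000 + 2/5 × 12000 + 1/5 × 6000 + 1/5 × 124000 = 4200 + 4800 + 1200 + 24800 = 35000
Portfolio C = 1/5 × 87000 + 1/5 × (-18000) + 3/5 × 106000 = 17400 − 3600 + 63600 = 77400

Portfolio A ($79,600)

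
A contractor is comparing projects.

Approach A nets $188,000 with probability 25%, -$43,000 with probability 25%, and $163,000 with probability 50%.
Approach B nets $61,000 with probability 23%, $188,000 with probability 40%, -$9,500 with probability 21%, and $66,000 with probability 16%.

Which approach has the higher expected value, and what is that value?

Approach A = 0.25 × 188000 + 0.25 × (-43000) + 0.5 × 163000 = 47000 − 10750 + 81500 = 117750
Approach B = 0.23 × 61000 + 0.4 × 188000 + 0.21 × (-9500) + 0.16 × 66000 = 14030 + 75200 − 1995 + 10560 = 97795

Approach A ($117,750)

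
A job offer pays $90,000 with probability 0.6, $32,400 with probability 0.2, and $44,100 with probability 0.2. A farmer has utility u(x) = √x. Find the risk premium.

E[u] = 0.6·√90000 + 0.2·√32400 + 0.2·√44100 = 0.6·300 + 0.2·180 + 0.2·210 = 258
CE = (258)² = 66564
Risk premium = EV − CE = 69300 − 66564 = 2736

$2,736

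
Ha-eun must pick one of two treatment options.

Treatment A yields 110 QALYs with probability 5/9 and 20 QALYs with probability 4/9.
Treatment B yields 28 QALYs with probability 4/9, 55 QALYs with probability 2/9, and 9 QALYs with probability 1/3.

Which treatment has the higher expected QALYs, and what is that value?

Treatment A (70 QALYs)

Treatment A = 5/9 × 110 + 4/9 × 20 = 61.1111 + 8.8889 = 70
Treatment B = 4/9 × 28 + 2/9 × 55 + 1/3 × 9 = 12.4444 + 12.2222 + 3 = 27.6667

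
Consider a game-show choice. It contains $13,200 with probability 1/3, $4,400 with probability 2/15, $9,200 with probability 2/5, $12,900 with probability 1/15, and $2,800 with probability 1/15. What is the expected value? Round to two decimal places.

EV = 1/3 × 13200 + 2/15 × 4400 + 2/5 × 9200 + 1/15 × 12900 + 1/15 × 2800 = 4400 + 586.6667 + 3680 + 860 + 186.6667 = 9713.3333

$9,713.33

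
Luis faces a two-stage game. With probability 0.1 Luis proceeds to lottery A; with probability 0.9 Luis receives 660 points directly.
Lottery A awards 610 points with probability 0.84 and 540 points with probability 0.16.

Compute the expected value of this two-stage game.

EV(A) = 0.84 × 610 + 0.16 × 540 = 512.4 + 86.4 = 598.8
Branch B: 660 (certain)
Overall = 0.1 × 598.8 + 0.9 × 660 = 59.88 + 594 = 653.88

653.88 points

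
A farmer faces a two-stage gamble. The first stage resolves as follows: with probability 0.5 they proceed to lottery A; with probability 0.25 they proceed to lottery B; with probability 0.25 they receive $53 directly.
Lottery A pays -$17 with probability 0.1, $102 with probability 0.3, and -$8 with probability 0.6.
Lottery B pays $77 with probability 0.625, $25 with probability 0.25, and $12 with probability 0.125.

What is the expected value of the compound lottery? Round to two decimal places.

$39.27

EV(A) = 0.1 × (-17) + 0.3 × 102 + 0.6 × (-8) = -1.7 + 30.6 − 4.8 = 24.1
EV(B) = 0.625 × 77 + 0.25 × 25 + 0.125 × 12 = 48.125 + 6.25 + 1.5 = 55.875
Branch C: 53 (certain)
Overall = 0.5 × 24.1 + 0.25 × 55.875 + 0.25 × 53 = 12.05 + 13.96875 + 13.25 = 39.26875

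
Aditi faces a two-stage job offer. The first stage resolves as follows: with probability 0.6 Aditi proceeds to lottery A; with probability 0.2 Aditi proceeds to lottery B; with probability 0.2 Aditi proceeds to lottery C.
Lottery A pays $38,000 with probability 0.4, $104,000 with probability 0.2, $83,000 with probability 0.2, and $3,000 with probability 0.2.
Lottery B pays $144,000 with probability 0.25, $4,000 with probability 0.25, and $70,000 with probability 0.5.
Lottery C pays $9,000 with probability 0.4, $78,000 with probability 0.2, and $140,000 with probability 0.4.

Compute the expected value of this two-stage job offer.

$61,360

EV(A) = 0.4 × 38000 + 0.2 × 104000 + 0.2 × 83000 + 0.2 × 3000 = 15200 + 20800 + 16600 + 600 = 53200
EV(B) = 0.25 × 144000 + 0.25 × 4000 + 0.5 × 70000 = 36000 + 1000 + 35000 = 72000
EV(C) = 0.4 × 9000 + 0.2 × 78000 + 0.4 × 140000 = 3600 + 15600 + 56000 = 75200
Overall = 0.6 × 53200 + 0.2 × 72000 + 0.2 × 75200 = 31920 + 14400 + 15040 = 61360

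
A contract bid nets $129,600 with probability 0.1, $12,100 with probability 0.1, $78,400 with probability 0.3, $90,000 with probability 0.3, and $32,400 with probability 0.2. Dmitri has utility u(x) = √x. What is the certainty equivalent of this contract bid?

E[u] = 0.1·√129600 + 0.1·√12100 + 0.3·√78400 + 0.3·√90000 + 0.2·√32400 = 0.1·360 + 0.1·110 + 0.3·280 + 0.3·300 + 0.2·180 = 257
CE = (257)² = 66049

$66,049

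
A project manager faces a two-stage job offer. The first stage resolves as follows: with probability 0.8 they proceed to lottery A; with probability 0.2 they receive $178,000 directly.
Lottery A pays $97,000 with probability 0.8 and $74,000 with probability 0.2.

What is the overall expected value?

EV(A) = 0.8 × 97000 + 0.2 × 74000 = 77600 + 14800 = 92400
Branch B: 178000 (certain)
Overall = 0.8 × 92400 + 0.2 × 178000 = 73920 + 35600 = 109520

$109,520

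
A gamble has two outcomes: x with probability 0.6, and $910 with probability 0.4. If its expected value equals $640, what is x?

0.6·x + 0.4·910 = 640
0.6·x = 640 − 364 = 276
x = 276 / 0.6 = 460

x = $460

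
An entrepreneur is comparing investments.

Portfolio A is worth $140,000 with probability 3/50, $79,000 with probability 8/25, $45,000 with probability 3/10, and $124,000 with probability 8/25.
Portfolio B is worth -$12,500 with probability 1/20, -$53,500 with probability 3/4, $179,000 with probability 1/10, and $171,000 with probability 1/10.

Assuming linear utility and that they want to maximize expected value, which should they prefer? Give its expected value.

Portfolio A ($86,860)

Portfolio A = 3/50 × 140000 + 8/25 × 79000 + 3/10 × 45000 + 8/25 × 124000 = 8400 + 25280 + 13500 + 39680 = 86860
Portfolio B = 1/20 × (-12500) + 3/4 × (-53500) + 1/10 × 179000 + 1/10 × 171000 = -625 − 40125 + 17900 + 17100 = -5750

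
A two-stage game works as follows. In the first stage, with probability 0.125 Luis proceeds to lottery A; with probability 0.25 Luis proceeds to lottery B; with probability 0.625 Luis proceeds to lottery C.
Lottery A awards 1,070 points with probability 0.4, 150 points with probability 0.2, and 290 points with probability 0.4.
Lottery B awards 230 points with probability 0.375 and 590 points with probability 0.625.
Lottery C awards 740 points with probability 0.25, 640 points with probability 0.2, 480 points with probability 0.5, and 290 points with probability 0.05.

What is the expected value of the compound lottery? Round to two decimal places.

EV(A) = 0.4 × 1070 + 0.2 × 150 + 0.4 × 290 = 428 + 30 + 116 = 574
EV(B) = 0.375 × 230 + 0.625 × 590 = 86.25 + 368.75 = 455
EV(C) = 0.25 × 740 + 0.2 × 640 + 0.5 × 480 + 0.05 × 290 = 185 + 128 + 240 + 14.5 = 567.5
Overall = 0.125 × 574 + 0.25 × 455 + 0.625 × 567.5 = 71.75 + 113.75 + 354.6875 = 540.1875

540.19 points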